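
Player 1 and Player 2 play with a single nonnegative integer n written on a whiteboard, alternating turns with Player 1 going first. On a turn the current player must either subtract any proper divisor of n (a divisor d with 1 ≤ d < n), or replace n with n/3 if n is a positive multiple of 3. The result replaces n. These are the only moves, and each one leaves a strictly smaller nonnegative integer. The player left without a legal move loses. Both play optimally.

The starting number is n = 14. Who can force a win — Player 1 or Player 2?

Player 1 wins.

Compute win/loss labels from the base case upward. A position with no move is L. Any other position is W if it can reach an L in one move, else L.
n=0: no move → L
n=1: no move → L
n=2: W (go to 1, an L position)
n=3: W (go to 1, an L position)
n=4: L (options 2(W), 3(W) are all W)
n=5: W (go to 4, an L position)
n=6: W (go to 4, an L position)
n=7: L (sole option 6(W) is W)
n=8: W (go to 4, an L position)
n=9: L (options 3(W), 6(W), 8(W) are all W)
n=10: W (go to 9, an L position)
n=11: L (sole option 10(W) is W)
n=12: W (go to 4, an L position)
n=13: L (sole option 12(W) is W)
n=14: W (go to 7, an L position)
The starting position 14 is W: Player 1 should move to 7, handing over an L position.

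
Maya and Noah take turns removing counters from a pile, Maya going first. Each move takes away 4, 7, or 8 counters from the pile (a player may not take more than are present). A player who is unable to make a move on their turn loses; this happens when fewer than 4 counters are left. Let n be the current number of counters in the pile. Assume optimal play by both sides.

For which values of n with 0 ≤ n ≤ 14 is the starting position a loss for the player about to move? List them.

Label each position W (a win for the player to move) or L (a loss). A position with no legal move is L; any other position is W exactly when some move reaches an L, and L when every move reaches a W.
n=0: no move → L
n=1: no move → L
n=2: no move → L
n=3: no move → L
n=4: can move to 0, which is L ⇒ W
n=5: can move to 1, which is L ⇒ W
n=6: can move to 2, which is L ⇒ W
n=7: can move to 3, which is L ⇒ W
n=8: can move to 1, which is L ⇒ W
n=9: can move to 2, which is L ⇒ W
n=10: can move to 3, which is L ⇒ W
n=11: can move to 3, which is L ⇒ W
n=12: moves to 8(W), 5(W), 4(W); every one is W ⇒ L
n=13: moves to 9(W), 6(W), 5(W); every one is W ⇒ L
n=14: moves to 10(W), 7(W), 6(W); every one is W ⇒ L
Reading off the rows marked L gives the requested list; there are 7 such values of n.

0, 1, 2, 3, 12, 13, 14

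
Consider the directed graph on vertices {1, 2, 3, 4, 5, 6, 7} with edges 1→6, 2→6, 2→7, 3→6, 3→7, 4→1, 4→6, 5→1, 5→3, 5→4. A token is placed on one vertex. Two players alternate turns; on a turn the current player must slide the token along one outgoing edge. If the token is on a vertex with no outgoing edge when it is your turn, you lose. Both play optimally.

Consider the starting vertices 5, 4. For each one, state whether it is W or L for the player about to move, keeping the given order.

5: L, 4: W

Build the W/L table. Terminal = L. A non-terminal position is W if it has a move to some L; otherwise it is L.
Every edge goes from a vertex to one that appears earlier in the order 7, 6, 1, 2, 4, 3, 5, so processing vertices in that order labels each vertex after all of its successors.
7: no outgoing edge → L
6: no outgoing edge → L
1: can move to 6, which is L ⇒ W
2: can move to 6, which is L ⇒ W
4: can move to 6, which is L ⇒ W
3: can move to 6, which is L ⇒ W
5: moves to 3(W), 4(W), 1(W); every one is W ⇒ L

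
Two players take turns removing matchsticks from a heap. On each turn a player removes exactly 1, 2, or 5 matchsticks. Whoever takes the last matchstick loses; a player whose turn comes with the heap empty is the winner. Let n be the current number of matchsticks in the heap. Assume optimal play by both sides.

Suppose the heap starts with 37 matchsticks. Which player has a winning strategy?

The second player wins.

Work bottom-up. With no move the player to move wins. Otherwise the position is W if at least one move leads to an L position for the opponent, and L if every move leads to a W.
n=0: no move; the opponent has just taken the last matchstick and therefore loses → W
n=1: the only move is to 0(W), a W ⇒ L
n=2: can move to 1, which is L ⇒ W
n=3: can move to 1, which is L ⇒ W
n=4: moves to 3(W), 2(W); every one is W ⇒ L
n=5: can move to 4, which is L ⇒ W
n=6: can move to 4, which is L ⇒ W
n=7: moves to 6(W), 5(W), 2(W); every one is W ⇒ L
n=8: can move to 7, which is L ⇒ W
n=9: can move to 7, which is L ⇒ W
n=10: moves to 9(W), 8(W), 5(W); every one is W ⇒ L
n=11: can move to 10, which is L ⇒ W
n=12: can move to 10, which is L ⇒ W
n=13: moves to 12(W), 11(W), 8(W); every one is W ⇒ L
n=14: can move to 13, which is L ⇒ W
n=15: can move to 13, which is L ⇒ W
n=16: moves to 15(W), 14(W), 11(W); every one is W ⇒ L
n=17: can move to 16, which is L ⇒ W
n=18: can move to 16, which is L ⇒ W
n=19: moves to 18(W), 17(W), 14(W); every one is W ⇒ L
n=20: can move to 19, which is L ⇒ W
n=21: can move to 19, which is L ⇒ W
n=22: moves to 21(W), 20(W), 17(W); every one is W ⇒ L
n=23: can move to 22, which is L ⇒ W
n=24: can move to 22, which is L ⇒ W
n=25: moves to 24(W), 23(W), 20(W); every one is W ⇒ L
n=26: can move to 25, which is L ⇒ W
n=27: can move to 25, which is L ⇒ W
n=28: moves to 27(W), 26(W), 23(W); every one is W ⇒ L
n=29: can move to 28, which is L ⇒ W
n=30: can move to 28, which is L ⇒ W
n=31: moves to 30(W), 29(W), 26(W); every one is W ⇒ L
n=32: can move to 31, which is L ⇒ W
n=33: can move to 31, which is L ⇒ W
n=34: moves to 33(W), 32(W), 29(W); every one is W ⇒ L
n=35: can move to 34, which is L ⇒ W
n=36: can move to 34, which is L ⇒ W
n=37: moves to 36(W), 35(W), 32(W); every one is W ⇒ L
Every move from 37 reaches a W position, so the mover loses.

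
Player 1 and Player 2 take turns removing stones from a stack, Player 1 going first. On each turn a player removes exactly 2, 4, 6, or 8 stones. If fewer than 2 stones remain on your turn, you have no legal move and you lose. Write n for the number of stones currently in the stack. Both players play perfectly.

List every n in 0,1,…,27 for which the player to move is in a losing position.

Work bottom-up. With no move the player to move loses. Otherwise the position is W if at least one move leads to an L position for the opponent, and L if every move leads to a W.
n=0: no move → L
n=1: no move → L
n=2: reaches L-position 0 → W
n=3: reaches L-position 1 → W
n=4: reaches L-position 0 → W
n=5: reaches L-position 1 → W
n=6: reaches L-position 0 → W
n=7: reaches L-position 1 → W
n=8: reaches L-position 0 → W
n=9: reaches L-position 1 → W
n=10: only reaches 8(W), 6(W), 4(W), 2(W), all W → L
n=11: only reaches 9(W), 7(W), 5(W), 3(W), all W → L
n=12: reaches L-position 10 → W
n=13: reaches L-position 11 → W
n=14: reaches L-position 10 → W
n=15: reaches L-position 11 → W
n=16: reaches L-position 10 → W
n=17: reaches L-position 11 → W
n=18: reaches L-position 10 → W
n=19: reaches L-position 11 → W
n=20: only reaches 18(W), 16(W), 14(W), 12(W), all W → L
n=21: only reaches 19(W), 17(W), 15(W), 13(W), all W → L
n=22: reaches L-position 20 → W
n=23: reaches L-position 21 → W
n=24: reaches L-position 20 → W
n=25: reaches L-position 21 → W
n=26: reaches L-position 20 → W
n=27: reaches L-position 21 → W
The losing starting values of n are exactly the entries labelled L in this table (6 of them).

0, 1, 10, 11, 20, 21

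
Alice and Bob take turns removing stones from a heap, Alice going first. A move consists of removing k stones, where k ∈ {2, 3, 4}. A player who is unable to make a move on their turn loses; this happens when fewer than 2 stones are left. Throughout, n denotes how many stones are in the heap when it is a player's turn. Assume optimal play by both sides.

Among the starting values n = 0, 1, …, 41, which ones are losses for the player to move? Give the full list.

0, 1, 6, 7, 12, 13, 18, 19, 24, 25, 30, 31, 36, 37

Label each position W (a win for the player to move) or L (a loss). A position with no legal move is L; any other position is W exactly when some move reaches an L, and L when every move reaches a W.
n=0: no move → L
n=1: no move → L
n=2: reaches L-position 0 → W
n=3: reaches L-position 1 → W
n=4: reaches L-position 1 → W
n=5: reaches L-position 1 → W
n=6: only reaches 4(W), 3(W), 2(W), all W → L
n=7: only reaches 5(W), 4(W), 3(W), all W → L
n=8: reaches L-position 6 → W
n=9: reaches L-position 7 → W
n=10: reaches L-position 7 → W
n=11: reaches L-position 7 → W
n=12: only reaches 10(W), 9(W), 8(W), all W → L
n=13: only reaches 11(W), 10(W), 9(W), all W → L
n=14: reaches L-position 12 → W
n=15: reaches L-position 13 → W
n=16: reaches L-position 13 → W
n=17: reaches L-position 13 → W
n=18: only reaches 16(W), 15(W), 14(W), all W → L
n=19: only reaches 17(W), 16(W), 15(W), all W → L
n=20: reaches L-position 18 → W
n=21: reaches L-position 19 → W
n=22: reaches L-position 19 → W
n=23: reaches L-position 19 → W
n=24: only reaches 22(W), 21(W), 20(W), all W → L
n=25: only reaches 23(W), 22(W), 21(W), all W → L
n=26: reaches L-position 24 → W
n=27: reaches L-position 25 → W
n=28: reaches L-position 25 → W
n=29: reaches L-position 25 → W
n=30: only reaches 28(W), 27(W), 26(W), all W → L
n=31: only reaches 29(W), 28(W), 27(W), all W → L
n=32: reaches L-position 30 → W
n=33: reaches L-position 31 → W
n=34: reaches L-position 31 → W
n=35: reaches L-position 31 → W
n=36: only reaches 34(W), 33(W), 32(W), all W → L
n=37: only reaches 35(W), 34(W), 33(W), all W → L
n=38: reaches L-position 36 → W
n=39: reaches L-position 37 → W
n=40: reaches L-position 37 → W
n=41: reaches L-position 37 → W
Reading off the rows marked L gives the requested list; there are 14 such values of n.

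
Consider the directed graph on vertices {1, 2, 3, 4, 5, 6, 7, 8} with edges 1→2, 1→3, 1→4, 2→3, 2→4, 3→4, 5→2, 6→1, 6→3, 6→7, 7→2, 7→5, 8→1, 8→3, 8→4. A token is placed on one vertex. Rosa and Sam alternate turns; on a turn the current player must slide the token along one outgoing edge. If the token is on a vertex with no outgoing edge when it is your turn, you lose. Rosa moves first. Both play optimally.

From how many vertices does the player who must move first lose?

3

Label each position W (a win for the player to move) or L (a loss). A position with no legal move is L; any other position is W exactly when some move reaches an L, and L when every move reaches a W.
Every edge goes from a vertex to one that appears earlier in the order 4, 3, 2, 5, 7, 1, 8, 6, so processing vertices in that order labels each vertex after all of its successors.
4: no outgoing edge → L
3: →4(L), so W
2: →4(L), so W
5: →2(W) only, which is W, so L
7: →5(L), so W
1: →4(L), so W
8: →4(L), so W
6: →1(W), 7(W), 3(W) — all W, so L
The L vertices are 4, 5, 6; that is 3 in all.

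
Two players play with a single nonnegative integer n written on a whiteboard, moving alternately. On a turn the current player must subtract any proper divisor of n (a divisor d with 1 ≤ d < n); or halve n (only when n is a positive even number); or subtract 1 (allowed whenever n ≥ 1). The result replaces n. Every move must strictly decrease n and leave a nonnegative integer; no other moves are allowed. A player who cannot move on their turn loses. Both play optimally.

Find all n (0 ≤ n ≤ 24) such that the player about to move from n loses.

0, 2, 5, 7, 9, 11, 13, 15, 17, 19, 21, 23

Work bottom-up. With no move the player to move loses. Otherwise the position is W if at least one move leads to an L position for the opponent, and L if every move leads to a W.
n=0: no move → L
n=1: →0(L), so W
n=2: →1(W) only, which is W, so L
n=3: →2(L), so W
n=4: →2(L), so W
n=5: →4(W) only, which is W, so L
n=6: →5(L), so W
n=7: →6(W) only, which is W, so L
n=8: →7(L), so W
n=9: →6(W), 8(W) — all W, so L
n=10: →5(L), so W
n=11: →10(W) only, which is W, so L
n=12: →9(L), so W
n=13: →12(W) only, which is W, so L
n=14: →7(L), so W
n=15: →10(W), 12(W), 14(W) — all W, so L
n=16: →15(L), so W
n=17: →16(W) only, which is W, so L
n=18: →9(L), so W
n=19: →18(W) only, which is W, so L
n=20: →15(L), so W
n=21: →14(W), 18(W), 20(W) — all W, so L
n=22: →11(L), so W
n=23: →22(W) only, which is W, so L
n=24: →21(L), so W
The losing starting values of n are exactly the entries labelled L in this table (12 of them).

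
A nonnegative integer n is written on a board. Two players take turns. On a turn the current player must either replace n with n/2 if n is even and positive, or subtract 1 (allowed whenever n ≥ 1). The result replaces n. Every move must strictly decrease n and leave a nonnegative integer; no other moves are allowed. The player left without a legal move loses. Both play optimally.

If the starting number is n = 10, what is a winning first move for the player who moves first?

Use the standard recursion: the mover loses at a terminal position; elsewhere, the mover wins exactly when some move hands the opponent an L position.
n=0: no move → L
n=1: W (go to 0, an L position)
n=2: L (sole option 1(W) is W)
n=3: W (go to 2, an L position)
n=4: W (go to 2, an L position)
n=5: L (sole option 4(W) is W)
n=6: W (go to 5, an L position)
n=7: L (sole option 6(W) is W)
n=8: W (go to 7, an L position)
n=9: L (sole option 8(W) is W)
n=10: W (go to 5, an L position)
From 10, the L positions reachable in one move are: 5, 9. Any move reaching one of these is winning.

Move to 5.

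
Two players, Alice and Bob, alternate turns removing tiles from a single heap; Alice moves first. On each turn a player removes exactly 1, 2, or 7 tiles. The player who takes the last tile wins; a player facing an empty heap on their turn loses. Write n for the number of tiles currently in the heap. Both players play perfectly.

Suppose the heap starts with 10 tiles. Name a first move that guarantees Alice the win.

Remove 1, leaving 9.

Classify positions by backward induction: terminal positions (no move available) are L. From any other position, the mover wins iff some move reaches an L.
n=0: no move → L
n=1: W (go to 0, an L position)
n=2: W (go to 0, an L position)
n=3: L (options 2(W), 1(W) are all W)
n=4: W (go to 3, an L position)
n=5: W (go to 3, an L position)
n=6: L (options 5(W), 4(W) are all W)
n=7: W (go to 6, an L position)
n=8: W (go to 6, an L position)
n=9: L (options 8(W), 7(W), 2(W) are all W)
n=10: W (go to 9, an L position)
From 10, the L positions reachable in one move are: 9, 3. Any move reaching one of these is winning.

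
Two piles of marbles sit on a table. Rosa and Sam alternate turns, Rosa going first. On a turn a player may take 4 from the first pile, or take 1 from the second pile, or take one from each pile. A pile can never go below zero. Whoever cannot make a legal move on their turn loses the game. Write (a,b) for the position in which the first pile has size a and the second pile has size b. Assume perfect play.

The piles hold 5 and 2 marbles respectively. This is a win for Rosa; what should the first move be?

Work bottom-up. With no move the player to move loses. Otherwise the position is W if at least one move leads to an L position for the opponent, and L if every move leads to a W.
No move ever increases a pile, so every position that can arise here has a ≤ 5 and b ≤ 2; it is enough to label the cells with 0 ≤ a ≤ 5 and 0 ≤ b ≤ 2.
Every move lowers a or b (never raises either), so fill the grid row by row in increasing a, and left to right within a row: each cell's successors are then already labelled.
      b=0  b=1  b=2
a=0:    L    W    L
a=1:    L    W    L
a=2:    L    W    L
a=3:    L    W    L
a=4:    W    W    W
a=5:    W    L    W
Cells with no legal move (terminal, hence L): (0,0), (1,0), (2,0), (3,0).
The remaining L cells, each justified by listing all of its moves:
(0,2): the only move is to (0,1)(W), a W ⇒ L
(1,2): moves to (1,1)(W), (0,1)(W); every one is W ⇒ L
(2,2): moves to (2,1)(W), (1,1)(W); every one is W ⇒ L
(3,2): moves to (3,1)(W), (2,1)(W); every one is W ⇒ L
(5,1): moves to (1,1)(W), (5,0)(W), (4,0)(W); every one is W ⇒ L
Every other cell has at least one move into one of the L cells above, so it is W.
From (5,2), the L positions reachable in one move are: (1,2), (5,1). Any move reaching one of these is winning.

Move to (1,2).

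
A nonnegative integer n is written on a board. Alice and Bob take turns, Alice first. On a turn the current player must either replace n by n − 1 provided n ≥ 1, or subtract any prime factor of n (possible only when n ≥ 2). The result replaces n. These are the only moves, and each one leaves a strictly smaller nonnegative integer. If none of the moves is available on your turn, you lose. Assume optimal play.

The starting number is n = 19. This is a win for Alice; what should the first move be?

Build the W/L table. Terminal = L. A non-terminal position is W if it has a move to some L; otherwise it is L.
n=0: no move → L
n=1: can move to 0, which is L ⇒ W
n=2: can move to 0, which is L ⇒ W
n=3: can move to 0, which is L ⇒ W
n=4: moves to 2(W), 3(W); every one is W ⇒ L
n=5: can move to 0, which is L ⇒ W
n=6: can move to 4, which is L ⇒ W
n=7: can move to 0, which is L ⇒ W
n=8: moves to 6(W), 7(W); every one is W ⇒ L
n=9: can move to 8, which is L ⇒ W
n=10: can move to 8, which is L ⇒ W
n=11: can move to 0, which is L ⇒ W
n=12: moves to 9(W), 10(W), 11(W); every one is W ⇒ L
n=13: can move to 0, which is L ⇒ W
n=14: can move to 12, which is L ⇒ W
n=15: can move to 12, which is L ⇒ W
n=16: moves to 14(W), 15(W); every one is W ⇒ L
n=17: can move to 0, which is L ⇒ W
n=18: can move to 16, which is L ⇒ W
n=19: can move to 0, which is L ⇒ W
From 19, the L positions reachable in one move are: 0.

Move to 0.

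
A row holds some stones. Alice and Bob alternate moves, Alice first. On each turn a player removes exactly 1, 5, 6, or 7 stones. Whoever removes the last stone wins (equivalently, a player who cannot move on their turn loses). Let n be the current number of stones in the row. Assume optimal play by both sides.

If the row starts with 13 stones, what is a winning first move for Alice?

Classify positions by backward induction: terminal positions (no move available) are L. From any other position, the mover wins iff some move reaches an L.
n=0: no move → L
n=1: reaches L-position 0 → W
n=2: only reaches 1(W), which is W → L
n=3: reaches L-position 2 → W
n=4: only reaches 3(W), which is W → L
n=5: reaches L-position 4 → W
n=6: reaches L-position 0 → W
n=7: reaches L-position 2 → W
n=8: reaches L-position 2 → W
n=9: reaches L-position 4 → W
n=10: reaches L-position 4 → W
n=11: reaches L-position 4 → W
n=12: only reaches 11(W), 7(W), 6(W), 5(W), all W → L
n=13: reaches L-position 12 → W
From 13, the L positions reachable in one move are: 12.

Remove 1, leaving 12.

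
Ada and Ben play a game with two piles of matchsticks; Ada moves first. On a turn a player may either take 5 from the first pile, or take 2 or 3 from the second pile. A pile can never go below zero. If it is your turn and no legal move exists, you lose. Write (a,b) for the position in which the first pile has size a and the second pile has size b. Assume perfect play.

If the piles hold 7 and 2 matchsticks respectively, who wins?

Classify positions by backward induction: terminal positions (no move available) are L. From any other position, the mover wins iff some move reaches an L.
No move ever increases a pile, so every position that can arise here has a ≤ 7 and b ≤ 2; it is enough to label the cells with 0 ≤ a ≤ 7 and 0 ≤ b ≤ 2.
Every move lowers a or b (never raises either), so fill the grid row by row in increasing a, and left to right within a row: each cell's successors are then already labelled.
      b=0  b=1  b=2
a=0:    L    L    W
a=1:    L    L    W
a=2:    L    L    W
a=3:    L    L    W
a=4:    L    L    W
a=5:    W    W    L
a=6:    W    W    L
a=7:    W    W    L
Cells with no legal move (terminal, hence L): (0,0), (0,1), (1,0), (1,1), (2,0), (2,1), (3,0), (3,1), (4,0), (4,1).
The remaining L cells, each justified by listing all of its moves:
(5,2): moves to (0,2)(W), (5,0)(W); every one is W ⇒ L
(6,2): moves to (1,2)(W), (6,0)(W); every one is W ⇒ L
(7,2): moves to (2,2)(W), (7,0)(W); every one is W ⇒ L
Every other cell has at least one move into one of the L cells above, so it is W.
The starting position (7,2) is L: whatever Ada does, the opponent receives a W position.

Ben wins.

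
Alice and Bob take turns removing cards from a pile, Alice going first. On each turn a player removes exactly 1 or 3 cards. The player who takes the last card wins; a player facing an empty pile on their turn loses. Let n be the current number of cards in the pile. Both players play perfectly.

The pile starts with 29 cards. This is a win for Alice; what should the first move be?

Remove 1, leaving 28.

Positions with no move are L. A position that does have a move is losing for the player to move precisely when every available move leads to a winning position for the opponent. Fill in the labels:
n=0: no move → L
n=1: can move to 0, which is L ⇒ W
n=2: the only move is to 1(W), a W ⇒ L
n=3: can move to 2, which is L ⇒ W
n=4: moves to 3(W), 1(W); every one is W ⇒ L
n=5: can move to 4, which is L ⇒ W
n=6: moves to 5(W), 3(W); every one is W ⇒ L
n=7: can move to 6, which is L ⇒ W
n=8: moves to 7(W), 5(W); every one is W ⇒ L
n=9: can move to 8, which is L ⇒ W
n=10: moves to 9(W), 7(W); every one is W ⇒ L
n=11: can move to 10, which is L ⇒ W
n=12: moves to 11(W), 9(W); every one is W ⇒ L
n=13: can move to 12, which is L ⇒ W
n=14: moves to 13(W), 11(W); every one is W ⇒ L
n=15: can move to 14, which is L ⇒ W
n=16: moves to 15(W), 13(W); every one is W ⇒ L
n=17: can move to 16, which is L ⇒ W
n=18: moves to 17(W), 15(W); every one is W ⇒ L
n=19: can move to 18, which is L ⇒ W
n=20: moves to 19(W), 17(W); every one is W ⇒ L
n=21: can move to 20, which is L ⇒ W
n=22: moves to 21(W), 19(W); every one is W ⇒ L
n=23: can move to 22, which is L ⇒ W
n=24: moves to 23(W), 21(W); every one is W ⇒ L
n=25: can move to 24, which is L ⇒ W
n=26: moves to 25(W), 23(W); every one is W ⇒ L
n=27: can move to 26, which is L ⇒ W
n=28: moves to 27(W), 25(W); every one is W ⇒ L
n=29: can move to 28, which is L ⇒ W
From 29, the L positions reachable in one move are: 28, 26. Any move reaching one of these is winning.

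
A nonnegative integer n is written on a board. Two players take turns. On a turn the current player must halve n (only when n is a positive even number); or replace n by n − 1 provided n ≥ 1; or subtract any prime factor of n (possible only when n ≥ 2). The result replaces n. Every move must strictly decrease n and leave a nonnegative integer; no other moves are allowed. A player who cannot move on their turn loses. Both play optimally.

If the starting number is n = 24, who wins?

Label each position W (a win for the player to move) or L (a loss). A position with no legal move is L; any other position is W exactly when some move reaches an L, and L when every move reaches a W.
n=0: no move → L
n=1: reaches L-position 0 → W
n=2: reaches L-position 0 → W
n=3: reaches L-position 0 → W
n=4: only reaches 2(W), 3(W), all W → L
n=5: reaches L-position 0 → W
n=6: reaches L-position 4 → W
n=7: reaches L-position 0 → W
n=8: reaches L-position 4 → W
n=9: only reaches 6(W), 8(W), all W → L
n=10: reaches L-position 9 → W
n=11: reaches L-position 0 → W
n=12: reaches L-position 9 → W
n=13: reaches L-position 0 → W
n=14: only reaches 7(W), 12(W), 13(W), all W → L
n=15: reaches L-position 14 → W
n=16: reaches L-position 14 → W
n=17: reaches L-position 0 → W
n=18: reaches L-position 9 → W
n=19: reaches L-position 0 → W
n=20: only reaches 10(W), 15(W), 18(W), 19(W), all W → L
n=21: reaches L-position 14 → W
n=22: reaches L-position 20 → W
n=23: reaches L-position 0 → W
n=24: only reaches 12(W), 21(W), 22(W), 23(W), all W → L
The starting position 24 is L: whatever the player to move does, the opponent receives a W position.

The second player wins.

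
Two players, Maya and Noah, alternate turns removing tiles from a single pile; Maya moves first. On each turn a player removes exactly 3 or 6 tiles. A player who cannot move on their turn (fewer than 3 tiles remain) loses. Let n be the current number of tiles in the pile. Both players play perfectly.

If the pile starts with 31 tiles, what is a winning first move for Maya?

Use the standard recursion: the mover loses at a terminal position; elsewhere, the mover wins exactly when some move hands the opponent an L position.
n=0: no move → L
n=1: no move → L
n=2: no move → L
n=3: can move to 0, which is L ⇒ W
n=4: can move to 1, which is L ⇒ W
n=5: can move to 2, which is L ⇒ W
n=6: can move to 0, which is L ⇒ W
n=7: can move to 1, which is L ⇒ W
n=8: can move to 2, which is L ⇒ W
n=9: moves to 6(W), 3(W); every one is W ⇒ L
n=10: moves to 7(W), 4(W); every one is W ⇒ L
n=11: moves to 8(W), 5(W); every one is W ⇒ L
n=12: can move to 9, which is L ⇒ W
n=13: can move to 10, which is L ⇒ W
n=14: can move to 11, which is L ⇒ W
n=15: can move to 9, which is L ⇒ W
n=16: can move to 10, which is L ⇒ W
n=17: can move to 11, which is L ⇒ W
n=18: moves to 15(W), 12(W); every one is W ⇒ L
n=19: moves to 16(W), 13(W); every one is W ⇒ L
n=20: moves to 17(W), 14(W); every one is W ⇒ L
n=21: can move to 18, which is L ⇒ W
n=22: can move to 19, which is L ⇒ W
n=23: can move to 20, which is L ⇒ W
n=24: can move to 18, which is L ⇒ W
n=25: can move to 19, which is L ⇒ W
n=26: can move to 20, which is L ⇒ W
n=27: moves to 24(W), 21(W); every one is W ⇒ L
n=28: moves to 25(W), 22(W); every one is W ⇒ L
n=29: moves to 26(W), 23(W); every one is W ⇒ L
n=30: can move to 27, which is L ⇒ W
n=31: can move to 28, which is L ⇒ W
From 31, the L positions reachable in one move are: 28.

Remove 3, leaving 28.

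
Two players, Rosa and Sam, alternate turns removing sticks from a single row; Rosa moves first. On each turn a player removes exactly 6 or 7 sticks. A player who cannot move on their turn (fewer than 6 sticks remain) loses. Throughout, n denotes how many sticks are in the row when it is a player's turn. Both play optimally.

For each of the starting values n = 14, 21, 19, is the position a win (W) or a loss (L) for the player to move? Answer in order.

14: L, 21: W, 19: W

Label each position W (a win for the player to move) or L (a loss). A position with no legal move is L; any other position is W exactly when some move reaches an L, and L when every move reaches a W.
n=0: no move → L
n=1: no move → L
n=2: no move → L
n=3: no move → L
n=4: no move → L
n=5: no move → L
n=6: can move to 0, which is L ⇒ W
n=7: can move to 1, which is L ⇒ W
n=8: can move to 2, which is L ⇒ W
n=9: can move to 3, which is L ⇒ W
n=10: can move to 4, which is L ⇒ W
n=11: can move to 5, which is L ⇒ W
n=12: can move to 5, which is L ⇒ W
n=13: moves to 7(W), 6(W); every one is W ⇒ L
n=14: moves to 8(W), 7(W); every one is W ⇒ L
n=15: moves to 9(W), 8(W); every one is W ⇒ L
n=16: moves to 10(W), 9(W); every one is W ⇒ L
n=17: moves to 11(W), 10(W); every one is W ⇒ L
n=18: moves to 12(W), 11(W); every one is W ⇒ L
n=19: can move to 13, which is L ⇒ W
n=20: can move to 14, which is L ⇒ W
n=21: can move to 15, which is L ⇒ W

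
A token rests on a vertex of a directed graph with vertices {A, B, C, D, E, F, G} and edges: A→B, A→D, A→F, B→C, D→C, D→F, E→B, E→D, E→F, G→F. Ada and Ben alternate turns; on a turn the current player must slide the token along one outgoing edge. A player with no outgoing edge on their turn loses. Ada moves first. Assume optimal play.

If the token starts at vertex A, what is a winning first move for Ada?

Move to F.

Label each position W (a win for the player to move) or L (a loss). A position with no legal move is L; any other position is W exactly when some move reaches an L, and L when every move reaches a W.
Every edge goes from a vertex to one that appears earlier in the order C, F, D, B, E, A, G, so processing vertices in that order labels each vertex after all of its successors.
C: no outgoing edge → L
F: no outgoing edge → L
D: →F(L), so W
B: →C(L), so W
E: →F(L), so W
A: →F(L), so W
G: →F(L), so W
From A, the L positions reachable in one move are: F.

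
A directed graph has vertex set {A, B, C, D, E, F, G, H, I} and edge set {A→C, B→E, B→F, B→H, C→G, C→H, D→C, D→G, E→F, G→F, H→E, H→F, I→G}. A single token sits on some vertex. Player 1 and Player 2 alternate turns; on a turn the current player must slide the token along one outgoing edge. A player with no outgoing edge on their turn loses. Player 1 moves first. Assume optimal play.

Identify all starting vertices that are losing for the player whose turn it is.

Label each position W (a win for the player to move) or L (a loss). A position with no legal move is L; any other position is W exactly when some move reaches an L, and L when every move reaches a W.
Every edge goes from a vertex to one that appears earlier in the order F, G, E, H, B, C, A, D, I, so processing vertices in that order labels each vertex after all of its successors.
F: no outgoing edge → L
G: W (go to F, an L position)
E: W (go to F, an L position)
H: W (go to F, an L position)
B: W (go to F, an L position)
C: L (options H(W), G(W) are all W)
A: W (go to C, an L position)
D: W (go to C, an L position)
I: L (sole option G(W) is W)
Reading off the rows marked L gives the requested list; there are 3 such vertices.

C, F, I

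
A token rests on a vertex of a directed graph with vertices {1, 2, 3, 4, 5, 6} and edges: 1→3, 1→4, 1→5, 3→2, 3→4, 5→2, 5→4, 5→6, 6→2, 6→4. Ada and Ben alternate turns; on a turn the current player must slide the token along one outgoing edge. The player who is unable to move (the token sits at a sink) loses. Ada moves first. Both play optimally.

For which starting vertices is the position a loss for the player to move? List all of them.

Classify positions by backward induction: terminal positions (no move available) are L. From any other position, the mover wins iff some move reaches an L.
Every edge goes from a vertex to one that appears earlier in the order 2, 4, 3, 6, 5, 1, so processing vertices in that order labels each vertex after all of its successors.
2: no outgoing edge → L
4: no outgoing edge → L
3: →4(L), so W
6: →4(L), so W
5: →4(L), so W
1: →4(L), so W
Reading off the rows marked L gives the requested list; there are 2 such vertices.

2, 4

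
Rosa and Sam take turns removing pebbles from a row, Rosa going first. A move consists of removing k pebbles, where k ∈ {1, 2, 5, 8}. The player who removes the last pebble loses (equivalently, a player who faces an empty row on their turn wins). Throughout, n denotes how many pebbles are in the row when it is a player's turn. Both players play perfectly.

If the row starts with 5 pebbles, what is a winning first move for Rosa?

Positions with no move are W. A position that does have a move is losing for the player to move precisely when every available move leads to a winning position for the opponent. Fill in the labels:
n=0: no move; the opponent has just taken the last pebble and therefore loses → W
n=1: L (sole option 0(W) is W)
n=2: W (go to 1, an L position)
n=3: W (go to 1, an L position)
n=4: L (options 3(W), 2(W) are all W)
n=5: W (go to 4, an L position)
From 5, the L positions reachable in one move are: 4.

Remove 1, leaving 4.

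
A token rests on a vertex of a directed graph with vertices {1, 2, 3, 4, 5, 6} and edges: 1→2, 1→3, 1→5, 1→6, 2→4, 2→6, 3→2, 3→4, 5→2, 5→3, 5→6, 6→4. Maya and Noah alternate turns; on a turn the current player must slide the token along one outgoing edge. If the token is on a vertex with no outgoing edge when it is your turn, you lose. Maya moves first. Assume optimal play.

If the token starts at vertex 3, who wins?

Build the W/L table. Terminal = L. A non-terminal position is W if it has a move to some L; otherwise it is L.
Every edge goes from a vertex to one that appears earlier in the order 4, 6, 2, 3, 5, 1, so processing vertices in that order labels each vertex after all of its successors.
4: no outgoing edge → L
6: reaches L-position 4 → W
2: reaches L-position 4 → W
3: reaches L-position 4 → W
5: only reaches 3(W), 2(W), 6(W), all W → L
1: reaches L-position 5 → W
From 3 Maya can move to 4, reaching an L position.

Maya wins.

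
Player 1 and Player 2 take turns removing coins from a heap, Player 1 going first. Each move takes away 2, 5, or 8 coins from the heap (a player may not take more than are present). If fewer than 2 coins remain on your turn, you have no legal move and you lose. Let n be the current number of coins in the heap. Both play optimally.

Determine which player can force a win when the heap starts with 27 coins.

Player 2 wins.

Use the standard recursion: the mover loses at a terminal position; elsewhere, the mover wins exactly when some move hands the opponent an L position.
n=0: no move → L
n=1: no move → L
n=2: reaches L-position 0 → W
n=3: reaches L-position 1 → W
n=4: only reaches 2(W), which is W → L
n=5: reaches L-position 0 → W
n=6: reaches L-position 4 → W
n=7: only reaches 5(W), 2(W), all W → L
n=8: reaches L-position 0 → W
n=9: reaches L-position 7 → W
n=10: only reaches 8(W), 5(W), 2(W), all W → L
n=11: only reaches 9(W), 6(W), 3(W), all W → L
n=12: reaches L-position 10 → W
n=13: reaches L-position 11 → W
n=14: only reaches 12(W), 9(W), 6(W), all W → L
n=15: reaches L-position 10 → W
n=16: reaches L-position 14 → W
n=17: only reaches 15(W), 12(W), 9(W), all W → L
n=18: reaches L-position 10 → W
n=19: reaches L-position 17 → W
n=20: only reaches 18(W), 15(W), 12(W), all W → L
n=21: only reaches 19(W), 16(W), 13(W), all W → L
n=22: reaches L-position 20 → W
n=23: reaches L-position 21 → W
n=24: only reaches 22(W), 19(W), 16(W), all W → L
n=25: reaches L-position 20 → W
n=26: reaches L-position 24 → W
n=27: only reaches 25(W), 22(W), 19(W), all W → L
Every move from 27 reaches a W position, so the mover loses.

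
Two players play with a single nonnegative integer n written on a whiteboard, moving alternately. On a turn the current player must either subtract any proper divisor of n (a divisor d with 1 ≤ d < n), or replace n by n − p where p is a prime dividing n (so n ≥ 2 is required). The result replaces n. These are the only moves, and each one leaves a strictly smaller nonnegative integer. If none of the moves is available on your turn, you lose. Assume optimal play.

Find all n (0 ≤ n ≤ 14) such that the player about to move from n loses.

0, 1, 4, 9, 14

Compute win/loss labels from the base case upward. A position with no move is L. Any other position is W if it can reach an L in one move, else L.
n=0: no move → L
n=1: no move → L
n=2: →0(L), so W
n=3: →0(L), so W
n=4: →2(W), 3(W) — all W, so L
n=5: →0(L), so W
n=6: →4(L), so W
n=7: →0(L), so W
n=8: →4(L), so W
n=9: →6(W), 8(W) — all W, so L
n=10: →9(L), so W
n=11: →0(L), so W
n=12: →9(L), so W
n=13: →0(L), so W
n=14: →7(W), 12(W), 13(W) — all W, so L
The losing starting values of n are exactly the entries labelled L in this table (5 of them).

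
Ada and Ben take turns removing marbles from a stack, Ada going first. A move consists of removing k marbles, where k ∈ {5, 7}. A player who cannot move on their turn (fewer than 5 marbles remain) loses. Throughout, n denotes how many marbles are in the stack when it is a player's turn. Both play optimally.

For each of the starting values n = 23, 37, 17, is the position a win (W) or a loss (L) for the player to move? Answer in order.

Positions with no move are L. A position that does have a move is losing for the player to move precisely when every available move leads to a winning position for the opponent. Fill in the labels:
n=0: no move → L
n=1: no move → L
n=2: no move → L
n=3: no move → L
n=4: no move → L
n=5: →0(L), so W
n=6: →1(L), so W
n=7: →2(L), so W
n=8: →3(L), so W
n=9: →4(L), so W
n=10: →3(L), so W
n=11: →4(L), so W
n=12: →7(W), 5(W) — all W, so L
n=13: →8(W), 6(W) — all W, so L
n=14: →9(W), 7(W) — all W, so L
n=15: →10(W), 8(W) — all W, so L
n=16: →11(W), 9(W) — all W, so L
n=17: →12(L), so W
n=18: →13(L), so W
n=19: →14(L), so W
n=20: →15(L), so W
n=21: →16(L), so W
n=22: →15(L), so W
n=23: →16(L), so W
n=24: →19(W), 17(W) — all W, so L
n=25: →20(W), 18(W) — all W, so L
n=26: →21(W), 19(W) — all W, so L
n=27: →22(W), 20(W) — all W, so L
n=28: →23(W), 21(W) — all W, so L
n=29: →24(L), so W
n=30: →25(L), so W
n=31: →26(L), so W
n=32: →27(L), so W
n=33: →28(L), so W
n=34: →27(L), so W
n=35: →28(L), so W
n=36: →31(W), 29(W) — all W, so L
n=37: →32(W), 30(W) — all W, so L

23: W, 37: L, 17: W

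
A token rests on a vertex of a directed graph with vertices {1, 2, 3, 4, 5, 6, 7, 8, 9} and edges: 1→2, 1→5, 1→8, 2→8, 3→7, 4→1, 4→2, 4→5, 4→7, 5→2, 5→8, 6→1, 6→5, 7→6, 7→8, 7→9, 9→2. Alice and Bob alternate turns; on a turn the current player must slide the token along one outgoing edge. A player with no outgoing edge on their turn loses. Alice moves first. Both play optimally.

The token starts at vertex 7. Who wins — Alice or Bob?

Alice wins.

Positions with no move are L. A position that does have a move is losing for the player to move precisely when every available move leads to a winning position for the opponent. Fill in the labels:
Every edge goes from a vertex to one that appears earlier in the order 8, 2, 9, 5, 1, 6, 7, 3, 4, so processing vertices in that order labels each vertex after all of its successors.
8: no outgoing edge → L
2: W (go to 8, an L position)
9: L (sole option 2(W) is W)
5: W (go to 8, an L position)
1: W (go to 8, an L position)
6: L (options 1(W), 5(W) are all W)
7: W (go to 6, an L position)
3: L (sole option 7(W) is W)
4: L (options 7(W), 1(W), 5(W), 2(W) are all W)
From 7 Alice can move to 6, reaching an L position.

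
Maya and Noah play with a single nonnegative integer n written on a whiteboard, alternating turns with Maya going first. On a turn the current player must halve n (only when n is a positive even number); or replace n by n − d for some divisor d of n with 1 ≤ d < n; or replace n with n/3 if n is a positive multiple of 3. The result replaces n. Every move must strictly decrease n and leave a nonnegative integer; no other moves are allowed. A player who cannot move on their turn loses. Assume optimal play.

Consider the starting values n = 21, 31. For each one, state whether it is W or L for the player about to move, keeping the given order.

Build the W/L table. Terminal = L. A non-terminal position is W if it has a move to some L; otherwise it is L.
n=0: no move → L
n=1: no move → L
n=2: reaches L-position 1 → W
n=3: reaches L-position 1 → W
n=4: only reaches 2(W), 3(W), all W → L
n=5: reaches L-position 4 → W
n=6: reaches L-position 4 → W
n=7: only reaches 6(W), which is W → L
n=8: reaches L-position 4 → W
n=9: only reaches 3(W), 6(W), 8(W), all W → L
n=10: reaches L-position 9 → W
n=11: only reaches 10(W), which is W → L
n=12: reaches L-position 4 → W
n=13: only reaches 12(W), which is W → L
n=14: reaches L-position 7 → W
n=15: only reaches 5(W), 10(W), 12(W), 14(W), all W → L
n=16: reaches L-position 15 → W
n=17: only reaches 16(W), which is W → L
n=18: reaches L-position 9 → W
n=19: only reaches 18(W), which is W → L
n=20: reaches L-position 15 → W
n=21: reaches L-position 7 → W
n=22: reaches L-position 11 → W
n=23: only reaches 22(W), which is W → L
n=24: reaches L-position 23 → W
n=25: only reaches 20(W), 24(W), all W → L
n=26: reaches L-position 13 → W
n=27: reaches L-position 9 → W
n=28: only reaches 14(W), 21(W), 24(W), 26(W), 27(W), all W → L
n=29: reaches L-position 28 → W
n=30: reaches L-position 15 → W
n=31: only reaches 30(W), which is W → L

21: W, 31: L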